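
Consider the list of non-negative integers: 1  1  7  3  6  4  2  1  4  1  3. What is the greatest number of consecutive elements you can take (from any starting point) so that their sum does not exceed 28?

Extend to the right; shrink from the left whenever the sum exceeds 28:
add 1: [1] sum 1, len 1
add 1: [1, 1] sum 2, len 2
add 7: [1, 1, 7] sum 9, len 3
add 3: [1, 1, 7, 3] sum 12, len 4
add 6: [1, 1, 7, 3, 6] sum 18, len 5
add 4: [1, 1, 7, 3, 6, 4] sum 22, len 6
add 2: [1, 1, 7, 3, 6, 4, 2] sum 24, len 7
add 1: [1, 1, 7, 3, 6, 4, 2, 1] sum 25, len 8
add 4: [1, 7, 3, 6, 4, 2, 1, 4] sum 28, len 8
add 1: [7, 3, 6, 4, 2, 1, 4, 1] sum 28, len 8
add 3: [3, 6, 4, 2, 1, 4, 1, 3] sum 24, len 8
Longest length seen: 8.

8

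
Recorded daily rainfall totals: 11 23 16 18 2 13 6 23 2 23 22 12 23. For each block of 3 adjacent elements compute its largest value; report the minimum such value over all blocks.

(11, 23, 16) → max 23
(23, 16, 18) → max 23
(16, 18, 2) → max 18
(18, 2, 13) → max 18
(2, 13, 6) → max 13
(13, 6, 23) → max 23
(6, 23, 2) → max 23
(23, 2, 23) → max 23
(2, 23, 22) → max 23
(23, 22, 12) → max 23
(22, 12, 23) → max 23
Minimum of these is 13.

13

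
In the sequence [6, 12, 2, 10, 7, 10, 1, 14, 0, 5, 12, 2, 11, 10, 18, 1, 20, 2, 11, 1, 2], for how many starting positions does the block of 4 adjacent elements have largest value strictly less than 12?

3

6 12 2 10 → max 12
12 2 10 7 → max 12
2 10 7 10 → max 10  < 12 ✓
10 7 10 1 → max 10  < 12 ✓
7 10 1 14 → max 14
10 1 14 0 → max 14
1 14 0 5 → max 14
14 0 5 12 → max 14
0 5 12 2 → max 12
5 12 2 11 → max 12
12 2 11 10 → max 12
2 11 10 18 → max 18
11 10 18 1 → max 18
10 18 1 20 → max 20
18 1 20 2 → max 20
1 20 2 11 → max 20
20 2 11 1 → max 20
2 11 1 2 → max 11  < 12 ✓
3 windows satisfy the condition.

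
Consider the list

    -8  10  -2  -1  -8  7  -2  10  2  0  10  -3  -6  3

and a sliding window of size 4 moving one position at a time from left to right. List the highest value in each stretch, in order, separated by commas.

10, 10, 7, 7, 10, 10, 10, 10, 10, 10, 10

[-8, 10, -2, -1] → max 10
[10, -2, -1, -8] → max 10
[-2, -1, -8, 7] → max 7
[-1, -8, 7, -2] → max 7
[-8, 7, -2, 10] → max 10
[7, -2, 10, 2] → max 10
[-2, 10, 2, 0] → max 10
[10, 2, 0, 10] → max 10
[2, 0, 10, -3] → max 10
[0, 10, -3, -6] → max 10
[10, -3, -6, 3] → max 10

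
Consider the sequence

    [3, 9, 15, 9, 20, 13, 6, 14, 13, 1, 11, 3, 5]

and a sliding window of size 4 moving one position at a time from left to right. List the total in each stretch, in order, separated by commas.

3 9 15 9 → sum 36
9 15 9 20 → sum 53
15 9 20 13 → sum 57
9 20 13 6 → sum 48
20 13 6 14 → sum 53
13 6 14 13 → sum 46
6 14 13 1 → sum 34
14 13 1 11 → sum 39
13 1 11 3 → sum 28
1 11 3 5 → sum 20

36, 53, 57, 48, 53, 46, 34, 39, 28, 20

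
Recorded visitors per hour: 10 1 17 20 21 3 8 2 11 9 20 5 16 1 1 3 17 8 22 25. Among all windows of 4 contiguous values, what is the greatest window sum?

Window sums for each of the 17 positions:
[10, 1, 17, 20] → sum 48
[1, 17, 20, 21] → sum 59
[17, 20, 21, 3] → sum 61
[20, 21, 3, 8] → sum 52
[21, 3, 8, 2] → sum 34
[3, 8, 2, 11] → sum 24
[8, 2, 11, 9] → sum 30
[2, 11, 9, 20] → sum 42
[11, 9, 20, 5] → sum 45
[9, 20, 5, 16] → sum 50
[20, 5, 16, 1] → sum 42
[5, 16, 1, 1] → sum 23
[16, 1, 1, 3] → sum 21
[1, 1, 3, 17] → sum 22
[1, 3, 17, 8] → sum 29
[3, 17, 8, 22] → sum 50
[17, 8, 22, 25] → sum 72
Greatest of these is 72.

72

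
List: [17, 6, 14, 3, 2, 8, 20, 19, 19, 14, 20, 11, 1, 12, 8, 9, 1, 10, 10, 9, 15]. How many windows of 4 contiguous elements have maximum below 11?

(17, 6, 14, 3) → max 17
(6, 14, 3, 2) → max 14
(14, 3, 2, 8) → max 14
(3, 2, 8, 20) → max 20
(2, 8, 20, 19) → max 20
(8, 20, 19, 19) → max 20
(20, 19, 19, 14) → max 20
(19, 19, 14, 20) → max 20
(19, 14, 20, 11) → max 20
(14, 20, 11, 1) → max 20
(20, 11, 1, 12) → max 20
(11, 1, 12, 8) → max 12
(1, 12, 8, 9) → max 12
(12, 8, 9, 1) → max 12
(8, 9, 1, 10) → max 10  < 11 ✓
(9, 1, 10, 10) → max 10  < 11 ✓
(1, 10, 10, 9) → max 10  < 11 ✓
(10, 10, 9, 15) → max 15
3 windows satisfy the condition.

3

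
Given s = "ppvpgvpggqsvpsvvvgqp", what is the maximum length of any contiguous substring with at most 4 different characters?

Extend right; when distinct count exceeds 4, shrink from the left:
[p] 1 distinct, len 1
[p, p] 1 distinct, len 2
[p, p, v] 2 distinct, len 3
[p, p, v, p] 2 distinct, len 4
[p, p, v, p, g] 3 distinct, len 5
[p, p, v, p, g, v] 3 distinct, len 6
[p, p, v, p, g, v, p] 3 distinct, len 7
[p, p, v, p, g, v, p, g] 3 distinct, len 8
[p, p, v, p, g, v, p, g, g] 3 distinct, len 9
[p, p, v, p, g, v, p, g, g, q] 4 distinct, len 10
[p, g, g, q, s] 4 distinct, len 5
[g, g, q, s, v] 4 distinct, len 5
[q, s, v, p] 4 distinct, len 4
[q, s, v, p, s] 4 distinct, len 5
[q, s, v, p, s, v] 4 distinct, len 6
[q, s, v, p, s, v, v] 4 distinct, len 7
[q, s, v, p, s, v, v, v] 4 distinct, len 8
[s, v, p, s, v, v, v, g] 4 distinct, len 8
[s, v, v, v, g, q] 4 distinct, len 6
[v, v, v, g, q, p] 4 distinct, len 6
Longest length with ≤4 distinct: 10.

10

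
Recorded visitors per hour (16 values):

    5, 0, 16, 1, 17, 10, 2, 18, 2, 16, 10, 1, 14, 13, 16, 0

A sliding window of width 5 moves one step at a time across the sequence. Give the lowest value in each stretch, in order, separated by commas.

5 0 16 1 17 → min 0
0 16 1 17 10 → min 0
16 1 17 10 2 → min 1
1 17 10 2 18 → min 1
17 10 2 18 2 → min 2
10 2 18 2 16 → min 2
2 18 2 16 10 → min 2
18 2 16 10 1 → min 1
2 16 10 1 14 → min 1
16 10 1 14 13 → min 1
10 1 14 13 16 → min 1
1 14 13 16 0 → min 0

0, 0, 1, 1, 2, 2, 2, 1, 1, 1, 1, 0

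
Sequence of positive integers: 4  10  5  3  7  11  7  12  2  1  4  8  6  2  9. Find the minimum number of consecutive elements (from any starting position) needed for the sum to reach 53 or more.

Extend right; whenever the sum reaches 53, record the length and shrink from the left:
add 4: running sum 4 < 53
add 10: running sum 14 < 53
add 5: running sum 19 < 53
add 3: running sum 22 < 53
add 7: running sum 29 < 53
add 11: running sum 40 < 53
add 7: running sum 47 < 53
end 7: [10, 5, 3, 7, 11, 7, 12] sum 55, len 7
end 8: [10, 5, 3, 7, 11, 7, 12, 2] sum 57, len 8
end 9: [10, 5, 3, 7, 11, 7, 12, 2, 1] sum 58, len 9
end 10: [10, 5, 3, 7, 11, 7, 12, 2, 1, 4] sum 62, len 10
end 11: [3, 7, 11, 7, 12, 2, 1, 4, 8] sum 55, len 9
end 12: [7, 11, 7, 12, 2, 1, 4, 8, 6] sum 58, len 9
end 13: [11, 7, 12, 2, 1, 4, 8, 6, 2] sum 53, len 9
end 14: [11, 7, 12, 2, 1, 4, 8, 6, 2, 9] sum 62, len 10
Shortest qualifying length: 7.

7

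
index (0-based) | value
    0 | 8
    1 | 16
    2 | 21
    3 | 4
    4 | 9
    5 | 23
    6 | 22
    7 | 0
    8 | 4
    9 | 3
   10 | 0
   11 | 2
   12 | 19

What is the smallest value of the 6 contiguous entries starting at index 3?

0

Elements at indices 3..8: 4, 9, 23, 22, 0, 4
min(4, 9, 23, 22, 0, 4) = 0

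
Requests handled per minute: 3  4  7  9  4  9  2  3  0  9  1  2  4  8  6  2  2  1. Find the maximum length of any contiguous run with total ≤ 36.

10

[3] sum 3 len 1
[3, 4] sum 7 len 2
[3, 4, 7] sum 14 len 3
[3, 4, 7, 9] sum 23 len 4
[3, 4, 7, 9, 4] sum 27 len 5
[3, 4, 7, 9, 4, 9] sum 36 len 6
[4, 7, 9, 4, 9, 2] sum 35 len 6
[7, 9, 4, 9, 2, 3] sum 34 len 6
[7, 9, 4, 9, 2, 3, 0] sum 34 len 7
[9, 4, 9, 2, 3, 0, 9] sum 36 len 7
[4, 9, 2, 3, 0, 9, 1] sum 28 len 7
[4, 9, 2, 3, 0, 9, 1, 2] sum 30 len 8
[4, 9, 2, 3, 0, 9, 1, 2, 4] sum 34 len 9
[2, 3, 0, 9, 1, 2, 4, 8] sum 29 len 8
[2, 3, 0, 9, 1, 2, 4, 8, 6] sum 35 len 9
[3, 0, 9, 1, 2, 4, 8, 6, 2] sum 35 len 9
[0, 9, 1, 2, 4, 8, 6, 2, 2] sum 34 len 9
[0, 9, 1, 2, 4, 8, 6, 2, 2, 1] sum 35 len 10
Longest length seen: 10.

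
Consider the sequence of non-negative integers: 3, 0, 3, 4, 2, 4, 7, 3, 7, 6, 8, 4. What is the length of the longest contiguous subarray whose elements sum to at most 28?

Extend to the right; shrink from the left whenever the sum exceeds 28:
→ 3: sum 3, len 1
→ 0: sum 3, len 2
→ 3: sum 6, len 3
→ 4: sum 10, len 4
→ 2: sum 12, len 5
→ 4: sum 16, len 6
→ 7: sum 23, len 7
→ 3: sum 26, len 8
→ 7 (dropped 3, 0, 3): sum 27, len 6
→ 6 (dropped 4, 2): sum 27, len 5
→ 8 (dropped 4, 7): sum 24, len 4
→ 4: sum 28, len 5
Longest length seen: 8.

8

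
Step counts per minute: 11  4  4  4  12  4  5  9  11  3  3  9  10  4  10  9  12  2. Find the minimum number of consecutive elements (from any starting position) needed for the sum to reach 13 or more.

2

Extend right; whenever the sum reaches 13, record the length and shrink from the left:
add 11: running sum 11 < 13
end 1: [11, 4] sum 15, len 2
end 2: [11, 4, 4] sum 19, len 3
end 3: [11, 4, 4, 4] sum 23, len 4
end 4: [4, 12] sum 16, len 2
end 5: [12, 4] sum 16, len 2
end 6: [12, 4, 5] sum 21, len 3
end 7: [5, 9] sum 14, len 2
end 8: [9, 11] sum 20, len 2
end 9: [11, 3] sum 14, len 2
end 10: [11, 3, 3] sum 17, len 3
end 11: [3, 3, 9] sum 15, len 3
end 12: [9, 10] sum 19, len 2
end 13: [10, 4] sum 14, len 2
end 14: [4, 10] sum 14, len 2
end 15: [10, 9] sum 19, len 2
end 16: [9, 12] sum 21, len 2
end 17: [12, 2] sum 14, len 2
Shortest qualifying length: 2.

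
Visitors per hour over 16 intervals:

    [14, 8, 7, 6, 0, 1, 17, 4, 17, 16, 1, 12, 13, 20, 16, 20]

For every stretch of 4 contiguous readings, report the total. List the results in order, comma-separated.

35, 21, 14, 24, 22, 39, 54, 38, 46, 42, 46, 61, 69

14 8 7 6 → sum 35
8 7 6 0 → sum 21
7 6 0 1 → sum 14
6 0 1 17 → sum 24
0 1 17 4 → sum 22
1 17 4 17 → sum 39
17 4 17 16 → sum 54
4 17 16 1 → sum 38
17 16 1 12 → sum 46
16 1 12 13 → sum 42
1 12 13 20 → sum 46
12 13 20 16 → sum 61
13 20 16 20 → sum 69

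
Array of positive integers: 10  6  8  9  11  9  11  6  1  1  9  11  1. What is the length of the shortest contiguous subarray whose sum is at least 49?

6

add 10: running sum 10 < 49
add 6: running sum 16 < 49
add 8: running sum 24 < 49
add 9: running sum 33 < 49
add 11: running sum 44 < 49
add 9: shortest ending here [10, 6, 8, 9, 11, 9] sum 53, len 6
add 11: shortest ending here [6, 8, 9, 11, 9, 11] sum 54, len 6
add 6: shortest ending here [8, 9, 11, 9, 11, 6] sum 54, len 6
add 1: shortest ending here [8, 9, 11, 9, 11, 6, 1] sum 55, len 7
add 1: shortest ending here [8, 9, 11, 9, 11, 6, 1, 1] sum 56, len 8
add 9: shortest ending here [9, 11, 9, 11, 6, 1, 1, 9] sum 57, len 8
add 11: shortest ending here [11, 9, 11, 6, 1, 1, 9, 11] sum 59, len 8
add 1: shortest ending here [9, 11, 6, 1, 1, 9, 11, 1] sum 49, len 8
Shortest qualifying length: 6.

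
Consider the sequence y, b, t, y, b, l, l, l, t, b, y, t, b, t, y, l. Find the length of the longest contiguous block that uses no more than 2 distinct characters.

4

Extend right; when distinct count exceeds 2, shrink from the left:
[y] 1 distinct, len 1
[y, b] 2 distinct, len 2
[b, t] 2 distinct, len 2
[t, y] 2 distinct, len 2
[y, b] 2 distinct, len 2
[b, l] 2 distinct, len 2
[b, l, l] 2 distinct, len 3
[b, l, l, l] 2 distinct, len 4
[l, l, l, t] 2 distinct, len 4
[t, b] 2 distinct, len 2
[b, y] 2 distinct, len 2
[y, t] 2 distinct, len 2
[t, b] 2 distinct, len 2
[t, b, t] 2 distinct, len 3
[t, y] 2 distinct, len 2
[y, l] 2 distinct, len 2
Longest length with ≤2 distinct: 4.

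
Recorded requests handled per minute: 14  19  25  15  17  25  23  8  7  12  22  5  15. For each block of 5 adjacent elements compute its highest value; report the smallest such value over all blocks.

14 19 25 15 17 → max 25
19 25 15 17 25 → max 25
25 15 17 25 23 → max 25
15 17 25 23 8 → max 25
17 25 23 8 7 → max 25
25 23 8 7 12 → max 25
23 8 7 12 22 → max 23
8 7 12 22 5 → max 22
7 12 22 5 15 → max 22
Smallest of these is 22.

22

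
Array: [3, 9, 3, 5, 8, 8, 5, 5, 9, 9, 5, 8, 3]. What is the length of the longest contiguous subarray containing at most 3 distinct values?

9

Extend right; when distinct count exceeds 3, shrink from the left:
add 3: window [3] (1 distinct), len 1
add 9: window [3, 9] (2 distinct), len 2
add 3: window [3, 9, 3] (2 distinct), len 3
add 5: window [3, 9, 3, 5] (3 distinct), len 4
add 8: window [3, 5, 8] (3 distinct), len 3
add 8: window [3, 5, 8, 8] (3 distinct), len 4
add 5: window [3, 5, 8, 8, 5] (3 distinct), len 5
add 5: window [3, 5, 8, 8, 5, 5] (3 distinct), len 6
add 9: window [5, 8, 8, 5, 5, 9] (3 distinct), len 6
add 9: window [5, 8, 8, 5, 5, 9, 9] (3 distinct), len 7
add 5: window [5, 8, 8, 5, 5, 9, 9, 5] (3 distinct), len 8
add 8: window [5, 8, 8, 5, 5, 9, 9, 5, 8] (3 distinct), len 9
add 3: window [5, 8, 3] (3 distinct), len 3
Longest length with ≤3 distinct: 9.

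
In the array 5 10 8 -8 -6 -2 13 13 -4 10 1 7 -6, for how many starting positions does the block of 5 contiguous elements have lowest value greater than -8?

5

[5, 10, 8, -8, -6] → min -8
[10, 8, -8, -6, -2] → min -8
[8, -8, -6, -2, 13] → min -8
[-8, -6, -2, 13, 13] → min -8
[-6, -2, 13, 13, -4] → min -6  > -8 ✓
[-2, 13, 13, -4, 10] → min -4  > -8 ✓
[13, 13, -4, 10, 1] → min -4  > -8 ✓
[13, -4, 10, 1, 7] → min -4  > -8 ✓
[-4, 10, 1, 7, -6] → min -6  > -8 ✓
5 windows satisfy the condition.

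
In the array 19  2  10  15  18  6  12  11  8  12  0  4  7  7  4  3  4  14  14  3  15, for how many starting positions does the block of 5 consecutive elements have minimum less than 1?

5

(19, 2, 10, 15, 18) → min 2
(2, 10, 15, 18, 6) → min 2
(10, 15, 18, 6, 12) → min 6
(15, 18, 6, 12, 11) → min 6
(18, 6, 12, 11, 8) → min 6
(6, 12, 11, 8, 12) → min 6
(12, 11, 8, 12, 0) → min 0  < 1 ✓
(11, 8, 12, 0, 4) → min 0  < 1 ✓
(8, 12, 0, 4, 7) → min 0  < 1 ✓
(12, 0, 4, 7, 7) → min 0  < 1 ✓
(0, 4, 7, 7, 4) → min 0  < 1 ✓
(4, 7, 7, 4, 3) → min 3
(7, 7, 4, 3, 4) → min 3
(7, 4, 3, 4, 14) → min 3
(4, 3, 4, 14, 14) → min 3
(3, 4, 14, 14, 3) → min 3
(4, 14, 14, 3, 15) → min 3
5 windows satisfy the condition.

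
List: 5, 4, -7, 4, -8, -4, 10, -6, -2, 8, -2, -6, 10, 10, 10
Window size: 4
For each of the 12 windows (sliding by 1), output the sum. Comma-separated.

6, -7, -15, 2, -8, -2, 10, -2, -2, 10, 12, 24

(5, 4, -7, 4) → sum 6
(4, -7, 4, -8) → sum -7
(-7, 4, -8, -4) → sum -15
(4, -8, -4, 10) → sum 2
(-8, -4, 10, -6) → sum -8
(-4, 10, -6, -2) → sum -2
(10, -6, -2, 8) → sum 10
(-6, -2, 8, -2) → sum -2
(-2, 8, -2, -6) → sum -2
(8, -2, -6, 10) → sum 10
(-2, -6, 10, 10) → sum 12
(-6, 10, 10, 10) → sum 24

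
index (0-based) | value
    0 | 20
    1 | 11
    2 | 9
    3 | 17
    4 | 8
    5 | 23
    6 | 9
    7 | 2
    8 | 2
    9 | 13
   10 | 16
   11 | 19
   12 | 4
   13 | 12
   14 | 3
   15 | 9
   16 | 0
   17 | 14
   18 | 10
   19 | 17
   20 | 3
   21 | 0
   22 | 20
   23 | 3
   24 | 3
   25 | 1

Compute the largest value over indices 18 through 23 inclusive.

Elements at indices 18..23: 10, 17, 3, 0, 20, 3
max(10, 17, 3, 0, 20, 3) = 20

20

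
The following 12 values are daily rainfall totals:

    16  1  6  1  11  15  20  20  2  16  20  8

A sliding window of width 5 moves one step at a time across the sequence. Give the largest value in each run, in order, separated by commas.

[16, 1, 6, 1, 11] → max 16
[1, 6, 1, 11, 15] → max 15
[6, 1, 11, 15, 20] → max 20
[1, 11, 15, 20, 20] → max 20
[11, 15, 20, 20, 2] → max 20
[15, 20, 20, 2, 16] → max 20
[20, 20, 2, 16, 20] → max 20
[20, 2, 16, 20, 8] → max 20

16, 15, 20, 20, 20, 20, 20, 20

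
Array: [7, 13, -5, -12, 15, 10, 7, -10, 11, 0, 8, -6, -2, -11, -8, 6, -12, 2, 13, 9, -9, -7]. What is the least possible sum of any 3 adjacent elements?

(7, 13, -5) → sum 15
(13, -5, -12) → sum -4
(-5, -12, 15) → sum -2
(-12, 15, 10) → sum 13
(15, 10, 7) → sum 32
(10, 7, -10) → sum 7
(7, -10, 11) → sum 8
(-10, 11, 0) → sum 1
(11, 0, 8) → sum 19
(0, 8, -6) → sum 2
(8, -6, -2) → sum 0
(-6, -2, -11) → sum -19
(-2, -11, -8) → sum -21
(-11, -8, 6) → sum -13
(-8, 6, -12) → sum -14
(6, -12, 2) → sum -4
(-12, 2, 13) → sum 3
(2, 13, 9) → sum 24
(13, 9, -9) → sum 13
(9, -9, -7) → sum -7
Least of these is -21.

-21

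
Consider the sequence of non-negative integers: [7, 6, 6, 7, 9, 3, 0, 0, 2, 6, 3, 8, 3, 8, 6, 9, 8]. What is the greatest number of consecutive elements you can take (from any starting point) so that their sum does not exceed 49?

11

→ 7: sum 7, len 1
→ 6: sum 13, len 2
→ 6: sum 19, len 3
→ 7: sum 26, len 4
→ 9: sum 35, len 5
→ 3: sum 38, len 6
→ 0: sum 38, len 7
→ 0: sum 38, len 8
→ 2: sum 40, len 9
→ 6: sum 46, len 10
→ 3: sum 49, len 11
→ 8 (dropped 7, 6): sum 44, len 10
→ 3: sum 47, len 11
→ 8 (dropped 6): sum 49, len 11
→ 6 (dropped 7): sum 48, len 11
→ 9 (dropped 9): sum 48, len 11
→ 8 (dropped 3, 0, 0, 2, 6): sum 45, len 7
Longest length seen: 11.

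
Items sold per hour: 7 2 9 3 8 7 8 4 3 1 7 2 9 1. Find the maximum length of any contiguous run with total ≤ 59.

11

Extend to the right; shrink from the left whenever the sum exceeds 59:
[7] sum 7 len 1
[7, 2] sum 9 len 2
[7, 2, 9] sum 18 len 3
[7, 2, 9, 3] sum 21 len 4
[7, 2, 9, 3, 8] sum 29 len 5
[7, 2, 9, 3, 8, 7] sum 36 len 6
[7, 2, 9, 3, 8, 7, 8] sum 44 len 7
[7, 2, 9, 3, 8, 7, 8, 4] sum 48 len 8
[7, 2, 9, 3, 8, 7, 8, 4, 3] sum 51 len 9
[7, 2, 9, 3, 8, 7, 8, 4, 3, 1] sum 52 len 10
[7, 2, 9, 3, 8, 7, 8, 4, 3, 1, 7] sum 59 len 11
[2, 9, 3, 8, 7, 8, 4, 3, 1, 7, 2] sum 54 len 11
[3, 8, 7, 8, 4, 3, 1, 7, 2, 9] sum 52 len 10
[3, 8, 7, 8, 4, 3, 1, 7, 2, 9, 1] sum 53 len 11
Longest length seen: 11.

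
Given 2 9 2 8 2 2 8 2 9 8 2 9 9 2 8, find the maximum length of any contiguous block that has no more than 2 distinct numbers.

6

[2] 1 distinct, len 1
[2, 9] 2 distinct, len 2
[2, 9, 2] 2 distinct, len 3
[2, 8] 2 distinct, len 2
[2, 8, 2] 2 distinct, len 3
[2, 8, 2, 2] 2 distinct, len 4
[2, 8, 2, 2, 8] 2 distinct, len 5
[2, 8, 2, 2, 8, 2] 2 distinct, len 6
[2, 9] 2 distinct, len 2
[9, 8] 2 distinct, len 2
[8, 2] 2 distinct, len 2
[2, 9] 2 distinct, len 2
[2, 9, 9] 2 distinct, len 3
[2, 9, 9, 2] 2 distinct, len 4
[2, 8] 2 distinct, len 2
Longest length with ≤2 distinct: 6.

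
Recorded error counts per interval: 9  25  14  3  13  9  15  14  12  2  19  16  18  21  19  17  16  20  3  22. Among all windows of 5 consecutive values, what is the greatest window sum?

(9, 25, 14, 3, 13) → sum 64
(25, 14, 3, 13, 9) → sum 64
(14, 3, 13, 9, 15) → sum 54
(3, 13, 9, 15, 14) → sum 54
(13, 9, 15, 14, 12) → sum 63
(9, 15, 14, 12, 2) → sum 52
(15, 14, 12, 2, 19) → sum 62
(14, 12, 2, 19, 16) → sum 63
(12, 2, 19, 16, 18) → sum 67
(2, 19, 16, 18, 21) → sum 76
(19, 16, 18, 21, 19) → sum 93
(16, 18, 21, 19, 17) → sum 91
(18, 21, 19, 17, 16) → sum 91
(21, 19, 17, 16, 20) → sum 93
(19, 17, 16, 20, 3) → sum 75
(17, 16, 20, 3, 22) → sum 78
Greatest of these is 93.

93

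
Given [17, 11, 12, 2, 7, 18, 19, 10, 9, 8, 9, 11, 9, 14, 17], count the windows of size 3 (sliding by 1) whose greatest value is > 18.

3

(17, 11, 12) → max 17
(11, 12, 2) → max 12
(12, 2, 7) → max 12
(2, 7, 18) → max 18
(7, 18, 19) → max 19  > 18 ✓
(18, 19, 10) → max 19  > 18 ✓
(19, 10, 9) → max 19  > 18 ✓
(10, 9, 8) → max 10
(9, 8, 9) → max 9
(8, 9, 11) → max 11
(9, 11, 9) → max 11
(11, 9, 14) → max 14
(9, 14, 17) → max 17
3 windows satisfy the condition.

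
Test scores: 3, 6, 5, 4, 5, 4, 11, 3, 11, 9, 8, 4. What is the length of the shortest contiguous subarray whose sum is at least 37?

5

add 3: running sum 3 < 37
add 6: running sum 9 < 37
add 5: running sum 14 < 37
add 4: running sum 18 < 37
add 5: running sum 23 < 37
add 4: running sum 27 < 37
add 11: shortest ending here [3, 6, 5, 4, 5, 4, 11] sum 38, len 7
add 3: shortest ending here [6, 5, 4, 5, 4, 11, 3] sum 38, len 7
add 11: shortest ending here [4, 5, 4, 11, 3, 11] sum 38, len 6
add 9: shortest ending here [4, 11, 3, 11, 9] sum 38, len 5
add 8: shortest ending here [11, 3, 11, 9, 8] sum 42, len 5
add 4: shortest ending here [11, 3, 11, 9, 8, 4] sum 46, len 6
Shortest qualifying length: 5.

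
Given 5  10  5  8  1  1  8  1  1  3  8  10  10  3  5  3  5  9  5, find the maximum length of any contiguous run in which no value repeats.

add 5: [5] len 1
add 10: [5, 10] len 2
add 5 (repeat 5, move left end past it): [10, 5] len 2
add 8: [10, 5, 8] len 3
add 1: [10, 5, 8, 1] len 4
add 1 (repeat 1, move left end past it): [1] len 1
add 8: [1, 8] len 2
add 1 (repeat 1, move left end past it): [8, 1] len 2
add 1 (repeat 1, move left end past it): [1] len 1
add 3: [1, 3] len 2
add 8: [1, 3, 8] len 3
add 10: [1, 3, 8, 10] len 4
add 10 (repeat 10, move left end past it): [10] len 1
add 3: [10, 3] len 2
add 5: [10, 3, 5] len 3
add 3 (repeat 3, move left end past it): [5, 3] len 2
add 5 (repeat 5, move left end past it): [3, 5] len 2
add 9: [3, 5, 9] len 3
add 5 (repeat 5, move left end past it): [9, 5] len 2
Longest all-distinct length: 4.

4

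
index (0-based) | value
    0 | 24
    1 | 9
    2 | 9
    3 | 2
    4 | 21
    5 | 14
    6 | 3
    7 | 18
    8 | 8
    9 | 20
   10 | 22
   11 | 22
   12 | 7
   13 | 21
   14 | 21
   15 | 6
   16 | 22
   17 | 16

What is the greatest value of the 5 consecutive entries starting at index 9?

22

Elements at indices 9..13: 20, 22, 22, 7, 21
max(20, 22, 22, 7, 21) = 22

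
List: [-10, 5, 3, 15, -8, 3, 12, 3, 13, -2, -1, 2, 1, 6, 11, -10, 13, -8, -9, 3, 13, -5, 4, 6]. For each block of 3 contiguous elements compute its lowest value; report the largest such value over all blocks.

Window mins for each of the 22 positions:
[-10, 5, 3] → min -10
[5, 3, 15] → min 3
[3, 15, -8] → min -8
[15, -8, 3] → min -8
[-8, 3, 12] → min -8
[3, 12, 3] → min 3
[12, 3, 13] → min 3
[3, 13, -2] → min -2
[13, -2, -1] → min -2
[-2, -1, 2] → min -2
[-1, 2, 1] → min -1
[2, 1, 6] → min 1
[1, 6, 11] → min 1
[6, 11, -10] → min -10
[11, -10, 13] → min -10
[-10, 13, -8] → min -10
[13, -8, -9] → min -9
[-8, -9, 3] → min -9
[-9, 3, 13] → min -9
[3, 13, -5] → min -5
[13, -5, 4] → min -5
[-5, 4, 6] → min -5
Largest of these is 3.

3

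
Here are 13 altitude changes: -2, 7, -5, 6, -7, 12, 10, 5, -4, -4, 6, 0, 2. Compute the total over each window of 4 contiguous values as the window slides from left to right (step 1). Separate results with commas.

[-2, 7, -5, 6] → sum 6
[7, -5, 6, -7] → sum 1
[-5, 6, -7, 12] → sum 6
[6, -7, 12, 10] → sum 21
[-7, 12, 10, 5] → sum 20
[12, 10, 5, -4] → sum 23
[10, 5, -4, -4] → sum 7
[5, -4, -4, 6] → sum 3
[-4, -4, 6, 0] → sum -2
[-4, 6, 0, 2] → sum 4

6, 1, 6, 21, 20, 23, 7, 3, -2, 4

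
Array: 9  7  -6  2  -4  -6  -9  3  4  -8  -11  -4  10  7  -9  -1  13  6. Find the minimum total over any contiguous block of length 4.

-19

9 7 -6 2 → sum 12
7 -6 2 -4 → sum -1
-6 2 -4 -6 → sum -14
2 -4 -6 -9 → sum -17
-4 -6 -9 3 → sum -16
-6 -9 3 4 → sum -8
-9 3 4 -8 → sum -10
3 4 -8 -11 → sum -12
4 -8 -11 -4 → sum -19
-8 -11 -4 10 → sum -13
-11 -4 10 7 → sum 2
-4 10 7 -9 → sum 4
10 7 -9 -1 → sum 7
7 -9 -1 13 → sum 10
-9 -1 13 6 → sum 9
Minimum of these is -19.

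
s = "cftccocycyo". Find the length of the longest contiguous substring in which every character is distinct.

add c: [c] len 1
add f: [c, f] len 2
add t: [c, f, t] len 3
add c (repeat c, move left end past it): [f, t, c] len 3
add c (repeat c, move left end past it): [c] len 1
add o: [c, o] len 2
add c (repeat c, move left end past it): [o, c] len 2
add y: [o, c, y] len 3
add c (repeat c, move left end past it): [y, c] len 2
add y (repeat y, move left end past it): [c, y] len 2
add o: [c, y, o] len 3
Longest all-distinct length: 3.

3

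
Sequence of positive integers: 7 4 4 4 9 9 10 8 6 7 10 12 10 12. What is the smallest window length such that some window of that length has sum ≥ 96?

add 7: running sum 7 < 96
add 4: running sum 11 < 96
add 4: running sum 15 < 96
add 4: running sum 19 < 96
add 9: running sum 28 < 96
add 9: running sum 37 < 96
add 10: running sum 47 < 96
add 8: running sum 55 < 96
add 6: running sum 61 < 96
add 7: running sum 68 < 96
add 10: running sum 78 < 96
add 12: running sum 90 < 96
end 12: [7, 4, 4, 4, 9, 9, 10, 8, 6, 7, 10, 12, 10] sum 100, len 13
end 13: [4, 9, 9, 10, 8, 6, 7, 10, 12, 10, 12] sum 97, len 11
Shortest qualifying length: 11.

11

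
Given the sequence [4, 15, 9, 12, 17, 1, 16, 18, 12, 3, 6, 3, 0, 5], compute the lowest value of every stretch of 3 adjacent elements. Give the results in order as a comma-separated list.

(4, 15, 9) → min 4
(15, 9, 12) → min 9
(9, 12, 17) → min 9
(12, 17, 1) → min 1
(17, 1, 16) → min 1
(1, 16, 18) → min 1
(16, 18, 12) → min 12
(18, 12, 3) → min 3
(12, 3, 6) → min 3
(3, 6, 3) → min 3
(6, 3, 0) → min 0
(3, 0, 5) → min 0

4, 9, 9, 1, 1, 1, 12, 3, 3, 3, 0, 0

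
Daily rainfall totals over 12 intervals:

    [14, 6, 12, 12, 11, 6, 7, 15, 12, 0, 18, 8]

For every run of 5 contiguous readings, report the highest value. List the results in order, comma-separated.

14 6 12 12 11 → max 14
6 12 12 11 6 → max 12
12 12 11 6 7 → max 12
12 11 6 7 15 → max 15
11 6 7 15 12 → max 15
6 7 15 12 0 → max 15
7 15 12 0 18 → max 18
15 12 0 18 8 → max 18

14, 12, 12, 15, 15, 15, 18, 18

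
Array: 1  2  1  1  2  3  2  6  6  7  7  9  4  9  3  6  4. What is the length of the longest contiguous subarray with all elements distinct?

[1] len 1
[1, 2] len 2
[2, 1] len 2
[1] len 1
[1, 2] len 2
[1, 2, 3] len 3
[3, 2] len 2
[3, 2, 6] len 3
[6] len 1
[6, 7] len 2
[7] len 1
[7, 9] len 2
[7, 9, 4] len 3
[4, 9] len 2
[4, 9, 3] len 3
[4, 9, 3, 6] len 4
[9, 3, 6, 4] len 4
Longest all-distinct length: 4.

4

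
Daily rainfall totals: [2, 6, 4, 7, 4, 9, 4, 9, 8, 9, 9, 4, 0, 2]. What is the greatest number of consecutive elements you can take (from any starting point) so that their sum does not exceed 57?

9

[2] sum 2 len 1
[2, 6] sum 8 len 2
[2, 6, 4] sum 12 len 3
[2, 6, 4, 7] sum 19 len 4
[2, 6, 4, 7, 4] sum 23 len 5
[2, 6, 4, 7, 4, 9] sum 32 len 6
[2, 6, 4, 7, 4, 9, 4] sum 36 len 7
[2, 6, 4, 7, 4, 9, 4, 9] sum 45 len 8
[2, 6, 4, 7, 4, 9, 4, 9, 8] sum 53 len 9
[4, 7, 4, 9, 4, 9, 8, 9] sum 54 len 8
[4, 9, 4, 9, 8, 9, 9] sum 52 len 7
[4, 9, 4, 9, 8, 9, 9, 4] sum 56 len 8
[4, 9, 4, 9, 8, 9, 9, 4, 0] sum 56 len 9
[9, 4, 9, 8, 9, 9, 4, 0, 2] sum 54 len 9
Longest length seen: 9.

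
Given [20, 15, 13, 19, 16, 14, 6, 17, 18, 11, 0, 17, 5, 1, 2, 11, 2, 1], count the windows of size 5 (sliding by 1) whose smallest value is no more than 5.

20 15 13 19 16 → min 13
15 13 19 16 14 → min 13
13 19 16 14 6 → min 6
19 16 14 6 17 → min 6
16 14 6 17 18 → min 6
14 6 17 18 11 → min 6
6 17 18 11 0 → min 0  ≤ 5 ✓
17 18 11 0 17 → min 0  ≤ 5 ✓
18 11 0 17 5 → min 0  ≤ 5 ✓
11 0 17 5 1 → min 0  ≤ 5 ✓
0 17 5 1 2 → min 0  ≤ 5 ✓
17 5 1 2 11 → min 1  ≤ 5 ✓
5 1 2 11 2 → min 1  ≤ 5 ✓
1 2 11 2 1 → min 1  ≤ 5 ✓
8 windows satisfy the condition.

8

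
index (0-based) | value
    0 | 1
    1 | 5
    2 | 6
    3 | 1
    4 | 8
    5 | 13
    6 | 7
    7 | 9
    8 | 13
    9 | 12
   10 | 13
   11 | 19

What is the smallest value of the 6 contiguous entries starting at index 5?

7

Elements at indices 5..10: 13, 7, 9, 13, 12, 13
min(13, 7, 9, 13, 12, 13) = 7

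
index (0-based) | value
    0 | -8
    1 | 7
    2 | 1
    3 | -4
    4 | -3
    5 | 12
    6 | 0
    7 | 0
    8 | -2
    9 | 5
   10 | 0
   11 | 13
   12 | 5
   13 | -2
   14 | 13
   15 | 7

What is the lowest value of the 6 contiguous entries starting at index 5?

-2

Elements at indices 5..10: 12, 0, 0, -2, 5, 0
min(12, 0, 0, -2, 5, 0) = -2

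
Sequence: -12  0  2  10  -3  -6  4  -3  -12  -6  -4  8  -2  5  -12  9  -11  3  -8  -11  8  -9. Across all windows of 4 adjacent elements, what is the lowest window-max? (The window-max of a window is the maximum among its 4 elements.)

-3

-12 0 2 10 → max 10
0 2 10 -3 → max 10
2 10 -3 -6 → max 10
10 -3 -6 4 → max 10
-3 -6 4 -3 → max 4
-6 4 -3 -12 → max 4
4 -3 -12 -6 → max 4
-3 -12 -6 -4 → max -3
-12 -6 -4 8 → max 8
-6 -4 8 -2 → max 8
-4 8 -2 5 → max 8
8 -2 5 -12 → max 8
-2 5 -12 9 → max 9
5 -12 9 -11 → max 9
-12 9 -11 3 → max 9
9 -11 3 -8 → max 9
-11 3 -8 -11 → max 3
3 -8 -11 8 → max 8
-8 -11 8 -9 → max 8
Lowest of these is -3.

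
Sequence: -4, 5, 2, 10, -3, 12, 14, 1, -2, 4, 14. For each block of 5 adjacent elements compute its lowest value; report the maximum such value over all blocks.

-2

Each size-5 window and its min:
(-4, 5, 2, 10, -3) → min -4
(5, 2, 10, -3, 12) → min -3
(2, 10, -3, 12, 14) → min -3
(10, -3, 12, 14, 1) → min -3
(-3, 12, 14, 1, -2) → min -3
(12, 14, 1, -2, 4) → min -2
(14, 1, -2, 4, 14) → min -2
Maximum of these is -2.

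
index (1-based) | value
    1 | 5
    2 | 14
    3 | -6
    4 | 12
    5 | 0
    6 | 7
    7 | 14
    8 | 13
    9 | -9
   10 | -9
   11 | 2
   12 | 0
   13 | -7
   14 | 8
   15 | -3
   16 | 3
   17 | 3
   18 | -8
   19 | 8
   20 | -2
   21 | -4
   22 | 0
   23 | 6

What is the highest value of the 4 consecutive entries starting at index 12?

8

Elements at indices 12..15: 0, -7, 8, -3
max(0, -7, 8, -3) = 8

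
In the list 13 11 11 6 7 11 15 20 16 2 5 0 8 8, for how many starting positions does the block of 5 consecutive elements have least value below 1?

3

(13, 11, 11, 6, 7) → min 6
(11, 11, 6, 7, 11) → min 6
(11, 6, 7, 11, 15) → min 6
(6, 7, 11, 15, 20) → min 6
(7, 11, 15, 20, 16) → min 7
(11, 15, 20, 16, 2) → min 2
(15, 20, 16, 2, 5) → min 2
(20, 16, 2, 5, 0) → min 0  < 1 ✓
(16, 2, 5, 0, 8) → min 0  < 1 ✓
(2, 5, 0, 8, 8) → min 0  < 1 ✓
3 windows satisfy the condition.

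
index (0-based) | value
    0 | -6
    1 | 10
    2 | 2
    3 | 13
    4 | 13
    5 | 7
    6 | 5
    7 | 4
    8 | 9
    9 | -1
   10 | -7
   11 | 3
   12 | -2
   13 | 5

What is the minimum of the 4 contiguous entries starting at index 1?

Elements at indices 1..4: 10, 2, 13, 13
min(10, 2, 13, 13) = 2

2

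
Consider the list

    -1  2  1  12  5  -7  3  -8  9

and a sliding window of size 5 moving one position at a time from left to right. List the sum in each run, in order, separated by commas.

-1 2 1 12 5 → sum 19
2 1 12 5 -7 → sum 13
1 12 5 -7 3 → sum 14
12 5 -7 3 -8 → sum 5
5 -7 3 -8 9 → sum 2

19, 13, 14, 5, 2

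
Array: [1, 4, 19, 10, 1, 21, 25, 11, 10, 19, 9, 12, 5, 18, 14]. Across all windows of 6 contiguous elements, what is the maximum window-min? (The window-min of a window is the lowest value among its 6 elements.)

[1, 4, 19, 10, 1, 21] → min 1
[4, 19, 10, 1, 21, 25] → min 1
[19, 10, 1, 21, 25, 11] → min 1
[10, 1, 21, 25, 11, 10] → min 1
[1, 21, 25, 11, 10, 19] → min 1
[21, 25, 11, 10, 19, 9] → min 9
[25, 11, 10, 19, 9, 12] → min 9
[11, 10, 19, 9, 12, 5] → min 5
[10, 19, 9, 12, 5, 18] → min 5
[19, 9, 12, 5, 18, 14] → min 5
Maximum of these is 9.

9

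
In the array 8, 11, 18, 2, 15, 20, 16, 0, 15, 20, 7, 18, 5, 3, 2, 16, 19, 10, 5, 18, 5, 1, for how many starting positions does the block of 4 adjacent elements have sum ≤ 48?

8 11 18 2 → sum 39  ≤ 48 ✓
11 18 2 15 → sum 46  ≤ 48 ✓
18 2 15 20 → sum 55
2 15 20 16 → sum 53
15 20 16 0 → sum 51
20 16 0 15 → sum 51
16 0 15 20 → sum 51
0 15 20 7 → sum 42  ≤ 48 ✓
15 20 7 18 → sum 60
20 7 18 5 → sum 50
7 18 5 3 → sum 33  ≤ 48 ✓
18 5 3 2 → sum 28  ≤ 48 ✓
5 3 2 16 → sum 26  ≤ 48 ✓
3 2 16 19 → sum 40  ≤ 48 ✓
2 16 19 10 → sum 47  ≤ 48 ✓
16 19 10 5 → sum 50
19 10 5 18 → sum 52
10 5 18 5 → sum 38  ≤ 48 ✓
5 18 5 1 → sum 29  ≤ 48 ✓
10 windows satisfy the condition.

10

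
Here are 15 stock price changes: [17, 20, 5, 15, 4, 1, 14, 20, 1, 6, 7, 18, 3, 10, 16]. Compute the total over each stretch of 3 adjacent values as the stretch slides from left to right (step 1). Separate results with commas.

Sliding a size-3 window across the 15 values:
17 20 5 → sum 42
20 5 15 → sum 40
5 15 4 → sum 24
15 4 1 → sum 20
4 1 14 → sum 19
1 14 20 → sum 35
14 20 1 → sum 35
20 1 6 → sum 27
1 6 7 → sum 14
6 7 18 → sum 31
7 18 3 → sum 28
18 3 10 → sum 31
3 10 16 → sum 29

42, 40, 24, 20, 19, 35, 35, 27, 14, 31, 28, 31, 29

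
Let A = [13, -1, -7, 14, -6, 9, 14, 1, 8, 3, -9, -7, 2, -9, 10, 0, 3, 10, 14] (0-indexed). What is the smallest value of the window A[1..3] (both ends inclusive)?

-7

Elements at indices 1..3: -1, -7, 14
min(-1, -7, 14) = -7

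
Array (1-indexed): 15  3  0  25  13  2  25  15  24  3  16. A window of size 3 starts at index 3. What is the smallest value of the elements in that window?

0

Elements at indices 3..5: 0, 25, 13
min(0, 25, 13) = 0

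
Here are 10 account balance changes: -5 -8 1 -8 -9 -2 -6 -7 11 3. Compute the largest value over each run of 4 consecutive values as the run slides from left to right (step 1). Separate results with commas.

-5 -8 1 -8 → max 1
-8 1 -8 -9 → max 1
1 -8 -9 -2 → max 1
-8 -9 -2 -6 → max -2
-9 -2 -6 -7 → max -2
-2 -6 -7 11 → max 11
-6 -7 11 3 → max 11

1, 1, 1, -2, -2, 11, 11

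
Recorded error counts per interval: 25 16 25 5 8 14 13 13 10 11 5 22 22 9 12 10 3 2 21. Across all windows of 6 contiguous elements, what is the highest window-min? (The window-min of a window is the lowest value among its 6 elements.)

[25, 16, 25, 5, 8, 14] → min 5
[16, 25, 5, 8, 14, 13] → min 5
[25, 5, 8, 14, 13, 13] → min 5
[5, 8, 14, 13, 13, 10] → min 5
[8, 14, 13, 13, 10, 11] → min 8
[14, 13, 13, 10, 11, 5] → min 5
[13, 13, 10, 11, 5, 22] → min 5
[13, 10, 11, 5, 22, 22] → min 5
[10, 11, 5, 22, 22, 9] → min 5
[11, 5, 22, 22, 9, 12] → min 5
[5, 22, 22, 9, 12, 10] → min 5
[22, 22, 9, 12, 10, 3] → min 3
[22, 9, 12, 10, 3, 2] → min 2
[9, 12, 10, 3, 2, 21] → min 2
Highest of these is 8.

8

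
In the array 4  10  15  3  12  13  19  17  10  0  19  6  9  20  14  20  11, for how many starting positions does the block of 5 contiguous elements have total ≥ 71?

2

[4, 10, 15, 3, 12] → sum 44
[10, 15, 3, 12, 13] → sum 53
[15, 3, 12, 13, 19] → sum 62
[3, 12, 13, 19, 17] → sum 64
[12, 13, 19, 17, 10] → sum 71  ≥ 71 ✓
[13, 19, 17, 10, 0] → sum 59
[19, 17, 10, 0, 19] → sum 65
[17, 10, 0, 19, 6] → sum 52
[10, 0, 19, 6, 9] → sum 44
[0, 19, 6, 9, 20] → sum 54
[19, 6, 9, 20, 14] → sum 68
[6, 9, 20, 14, 20] → sum 69
[9, 20, 14, 20, 11] → sum 74  ≥ 71 ✓
2 windows satisfy the condition.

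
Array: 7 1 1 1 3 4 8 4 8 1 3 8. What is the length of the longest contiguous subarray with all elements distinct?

4

[7] len 1
[7, 1] len 2
[1] len 1
[1] len 1
[1, 3] len 2
[1, 3, 4] len 3
[1, 3, 4, 8] len 4
[8, 4] len 2
[4, 8] len 2
[4, 8, 1] len 3
[4, 8, 1, 3] len 4
[1, 3, 8] len 3
Longest all-distinct length: 4.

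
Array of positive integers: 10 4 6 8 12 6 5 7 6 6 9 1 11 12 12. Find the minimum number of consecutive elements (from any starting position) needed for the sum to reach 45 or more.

5

add 10: running sum 10 < 45
add 4: running sum 14 < 45
add 6: running sum 20 < 45
add 8: running sum 28 < 45
add 12: running sum 40 < 45
add 6: shortest ending here [10, 4, 6, 8, 12, 6] sum 46, len 6
add 5: shortest ending here [10, 4, 6, 8, 12, 6, 5] sum 51, len 7
add 7: shortest ending here [4, 6, 8, 12, 6, 5, 7] sum 48, len 7
add 6: shortest ending here [6, 8, 12, 6, 5, 7, 6] sum 50, len 7
add 6: shortest ending here [8, 12, 6, 5, 7, 6, 6] sum 50, len 7
add 9: shortest ending here [12, 6, 5, 7, 6, 6, 9] sum 51, len 7
add 1: shortest ending here [12, 6, 5, 7, 6, 6, 9, 1] sum 52, len 8
add 11: shortest ending here [5, 7, 6, 6, 9, 1, 11] sum 45, len 7
add 12: shortest ending here [6, 6, 9, 1, 11, 12] sum 45, len 6
add 12: shortest ending here [9, 1, 11, 12, 12] sum 45, len 5
Shortest qualifying length: 5.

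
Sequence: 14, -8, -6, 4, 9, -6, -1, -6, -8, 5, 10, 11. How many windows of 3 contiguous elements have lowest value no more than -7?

[14, -8, -6] → min -8  ≤ -7 ✓
[-8, -6, 4] → min -8  ≤ -7 ✓
[-6, 4, 9] → min -6
[4, 9, -6] → min -6
[9, -6, -1] → min -6
[-6, -1, -6] → min -6
[-1, -6, -8] → min -8  ≤ -7 ✓
[-6, -8, 5] → min -8  ≤ -7 ✓
[-8, 5, 10] → min -8  ≤ -7 ✓
[5, 10, 11] → min 5
5 windows satisfy the condition.

5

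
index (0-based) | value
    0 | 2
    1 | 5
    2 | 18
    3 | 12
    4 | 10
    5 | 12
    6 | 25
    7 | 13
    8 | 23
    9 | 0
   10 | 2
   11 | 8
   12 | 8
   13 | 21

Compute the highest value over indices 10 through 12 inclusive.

Elements at indices 10..12: 2, 8, 8
max(2, 8, 8) = 8

8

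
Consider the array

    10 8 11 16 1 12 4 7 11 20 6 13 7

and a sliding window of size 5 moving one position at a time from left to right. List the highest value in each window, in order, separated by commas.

10 8 11 16 1 → max 16
8 11 16 1 12 → max 16
11 16 1 12 4 → max 16
16 1 12 4 7 → max 16
1 12 4 7 11 → max 12
12 4 7 11 20 → max 20
4 7 11 20 6 → max 20
7 11 20 6 13 → max 20
11 20 6 13 7 → max 20

16, 16, 16, 16, 12, 20, 20, 20, 20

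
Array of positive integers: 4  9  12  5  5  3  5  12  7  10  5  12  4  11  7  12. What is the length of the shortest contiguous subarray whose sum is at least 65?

8

add 4: running sum 4 < 65
add 9: running sum 13 < 65
add 12: running sum 25 < 65
add 5: running sum 30 < 65
add 5: running sum 35 < 65
add 3: running sum 38 < 65
add 5: running sum 43 < 65
add 12: running sum 55 < 65
add 7: running sum 62 < 65
end 9: [9, 12, 5, 5, 3, 5, 12, 7, 10] sum 68, len 9
end 10: [9, 12, 5, 5, 3, 5, 12, 7, 10, 5] sum 73, len 10
end 11: [12, 5, 5, 3, 5, 12, 7, 10, 5, 12] sum 76, len 10
end 12: [5, 5, 3, 5, 12, 7, 10, 5, 12, 4] sum 68, len 10
end 13: [5, 12, 7, 10, 5, 12, 4, 11] sum 66, len 8
end 14: [12, 7, 10, 5, 12, 4, 11, 7] sum 68, len 8
end 15: [7, 10, 5, 12, 4, 11, 7, 12] sum 68, len 8
Shortest qualifying length: 8.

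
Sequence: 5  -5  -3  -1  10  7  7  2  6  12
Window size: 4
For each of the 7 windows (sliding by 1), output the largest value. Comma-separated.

Sliding a size-4 window across the 10 values:
(5, -5, -3, -1) → max 5
(-5, -3, -1, 10) → max 10
(-3, -1, 10, 7) → max 10
(-1, 10, 7, 7) → max 10
(10, 7, 7, 2) → max 10
(7, 7, 2, 6) → max 7
(7, 2, 6, 12) → max 12

5, 10, 10, 10, 10, 7, 12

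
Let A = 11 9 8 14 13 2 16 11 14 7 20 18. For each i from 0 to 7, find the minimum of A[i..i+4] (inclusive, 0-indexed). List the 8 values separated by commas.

8, 2, 2, 2, 2, 2, 7, 7

11 9 8 14 13 → min 8
9 8 14 13 2 → min 2
8 14 13 2 16 → min 2
14 13 2 16 11 → min 2
13 2 16 11 14 → min 2
2 16 11 14 7 → min 2
16 11 14 7 20 → min 7
11 14 7 20 18 → min 7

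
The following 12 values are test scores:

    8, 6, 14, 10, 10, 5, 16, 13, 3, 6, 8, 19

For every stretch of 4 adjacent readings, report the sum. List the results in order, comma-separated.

38, 40, 39, 41, 44, 37, 38, 30, 36

(8, 6, 14, 10) → sum 38
(6, 14, 10, 10) → sum 40
(14, 10, 10, 5) → sum 39
(10, 10, 5, 16) → sum 41
(10, 5, 16, 13) → sum 44
(5, 16, 13, 3) → sum 37
(16, 13, 3, 6) → sum 38
(13, 3, 6, 8) → sum 30
(3, 6, 8, 19) → sum 36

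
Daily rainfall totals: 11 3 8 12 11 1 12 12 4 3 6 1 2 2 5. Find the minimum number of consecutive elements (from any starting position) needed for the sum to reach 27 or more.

3

add 11: running sum 11 < 27
add 3: running sum 14 < 27
add 8: running sum 22 < 27
end 3: [11, 3, 8, 12] sum 34, len 4
end 4: [8, 12, 11] sum 31, len 3
end 5: [8, 12, 11, 1] sum 32, len 4
end 6: [12, 11, 1, 12] sum 36, len 4
end 7: [11, 1, 12, 12] sum 36, len 4
end 8: [12, 12, 4] sum 28, len 3
end 9: [12, 12, 4, 3] sum 31, len 4
end 10: [12, 12, 4, 3, 6] sum 37, len 5
end 11: [12, 12, 4, 3, 6, 1] sum 38, len 6
end 12: [12, 4, 3, 6, 1, 2] sum 28, len 6
end 13: [12, 4, 3, 6, 1, 2, 2] sum 30, len 7
end 14: [12, 4, 3, 6, 1, 2, 2, 5] sum 35, len 8
Shortest qualifying length: 3.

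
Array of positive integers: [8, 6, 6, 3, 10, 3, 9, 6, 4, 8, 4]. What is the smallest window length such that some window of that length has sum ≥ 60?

10

add 8: running sum 8 < 60
add 6: running sum 14 < 60
add 6: running sum 20 < 60
add 3: running sum 23 < 60
add 10: running sum 33 < 60
add 3: running sum 36 < 60
add 9: running sum 45 < 60
add 6: running sum 51 < 60
add 4: running sum 55 < 60
add 8: shortest ending here [8, 6, 6, 3, 10, 3, 9, 6, 4, 8] sum 63, len 10
add 4: shortest ending here [8, 6, 6, 3, 10, 3, 9, 6, 4, 8, 4] sum 67, len 11
Shortest qualifying length: 10.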